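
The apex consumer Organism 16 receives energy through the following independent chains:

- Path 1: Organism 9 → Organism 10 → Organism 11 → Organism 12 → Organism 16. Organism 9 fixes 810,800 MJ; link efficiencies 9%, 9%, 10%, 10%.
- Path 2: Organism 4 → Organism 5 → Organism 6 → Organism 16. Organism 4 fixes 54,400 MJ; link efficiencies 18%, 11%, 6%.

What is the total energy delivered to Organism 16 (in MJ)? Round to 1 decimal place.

130.3 MJ

Path 1: 810800 × 0.09 × 0.09 × 0.1 × 0.1 = 65.6748 MJ
Path 2: 54400 × 0.18 × 0.11 × 0.06 = 64.6272 MJ
Total at Organism 16: 65.6748 + 64.6272 = 130.302 MJ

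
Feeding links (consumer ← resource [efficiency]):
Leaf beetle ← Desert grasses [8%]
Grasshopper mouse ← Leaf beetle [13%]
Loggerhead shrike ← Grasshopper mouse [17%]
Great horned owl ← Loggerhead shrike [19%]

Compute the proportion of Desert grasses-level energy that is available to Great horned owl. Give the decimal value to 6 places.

Product of link efficiencies: 0.08 × 0.13 × 0.17 × 0.19 = 0.00033592

0.000336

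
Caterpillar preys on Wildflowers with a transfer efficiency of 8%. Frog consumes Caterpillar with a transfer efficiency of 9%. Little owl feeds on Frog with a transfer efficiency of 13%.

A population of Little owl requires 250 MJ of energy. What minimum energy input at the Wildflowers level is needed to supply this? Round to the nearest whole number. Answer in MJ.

Cumulative transfer efficiency: 0.08 × 0.09 × 0.13 = 0.000936
Wildflowers energy = 250 / 0.000936 = 267094 MJ

267094 MJ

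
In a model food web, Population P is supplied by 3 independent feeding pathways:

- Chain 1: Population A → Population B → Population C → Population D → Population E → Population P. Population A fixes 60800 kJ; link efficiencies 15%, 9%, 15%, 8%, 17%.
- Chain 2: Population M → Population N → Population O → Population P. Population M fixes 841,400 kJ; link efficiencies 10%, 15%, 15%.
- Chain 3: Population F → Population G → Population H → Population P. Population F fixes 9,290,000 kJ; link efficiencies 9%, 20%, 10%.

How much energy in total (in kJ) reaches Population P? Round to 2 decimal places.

Chain 1: 60800 × 0.15 × 0.09 × 0.15 × 0.08 × 0.17 = 1.674432 kJ
Chain 2: 841400 × 0.1 × 0.15 × 0.15 = 1893.15 kJ
Chain 3: 9290000 × 0.09 × 0.2 × 0.1 = 16722 kJ
Total at Population P: 1.674432 + 1893.15 + 16722 = 18616.824432 kJ

18616.82 kJ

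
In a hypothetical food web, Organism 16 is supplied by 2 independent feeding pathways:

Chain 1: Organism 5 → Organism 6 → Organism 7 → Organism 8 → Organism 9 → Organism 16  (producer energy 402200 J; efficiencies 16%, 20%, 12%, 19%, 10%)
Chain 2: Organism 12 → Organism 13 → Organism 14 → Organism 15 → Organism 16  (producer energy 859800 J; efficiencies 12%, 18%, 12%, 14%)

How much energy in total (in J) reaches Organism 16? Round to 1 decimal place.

341.3 J

Chain 1: 402200 × 0.16 × 0.2 × 0.12 × 0.19 × 0.1 = 29.344512 J
Chain 2: 859800 × 0.12 × 0.18 × 0.12 × 0.14 = 312.004224 J
Total at Organism 16: 29.344512 + 312.004224 = 341.348736 J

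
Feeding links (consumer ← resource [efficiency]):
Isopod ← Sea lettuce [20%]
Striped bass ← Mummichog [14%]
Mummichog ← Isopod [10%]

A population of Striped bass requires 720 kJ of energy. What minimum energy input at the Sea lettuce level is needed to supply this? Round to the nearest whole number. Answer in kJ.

257143 kJ

Cumulative transfer efficiency: 0.2 × 0.1 × 0.14 = 0.0028
Sea lettuce energy = 720 / 0.0028 = 257143 kJ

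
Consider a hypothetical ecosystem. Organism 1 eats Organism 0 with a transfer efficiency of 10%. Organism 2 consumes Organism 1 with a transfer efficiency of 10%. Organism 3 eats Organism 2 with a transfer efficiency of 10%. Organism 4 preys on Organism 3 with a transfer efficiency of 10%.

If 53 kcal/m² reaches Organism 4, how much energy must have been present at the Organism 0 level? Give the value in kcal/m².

530000 kcal/m²

Cumulative transfer efficiency: 0.1 × 0.1 × 0.1 × 0.1 = 0.0001
Organism 0 energy = 53 / 0.0001 = 530000 kcal/m²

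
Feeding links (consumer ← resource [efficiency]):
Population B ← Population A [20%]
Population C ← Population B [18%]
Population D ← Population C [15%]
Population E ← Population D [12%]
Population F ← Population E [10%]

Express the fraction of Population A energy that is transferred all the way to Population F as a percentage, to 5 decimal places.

0.00648%

Product of link efficiencies: 0.2 × 0.18 × 0.15 × 0.12 × 0.1 = 0.0000648
As a percentage: 0.0000648 × 100 = 0.00648%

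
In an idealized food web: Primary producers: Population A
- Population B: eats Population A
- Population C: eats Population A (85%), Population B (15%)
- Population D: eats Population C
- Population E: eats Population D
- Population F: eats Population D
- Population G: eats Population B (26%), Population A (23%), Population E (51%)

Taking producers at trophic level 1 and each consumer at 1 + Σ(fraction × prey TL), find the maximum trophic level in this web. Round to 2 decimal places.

4.15

Population B: 1 + 1 = 2
Population C: 1 + (0.85×1 + 0.15×2) = 2.15
Population D: 1 + 2.15 = 3.15
Population E: 1 + 3.15 = 4.15
Population F: 1 + 3.15 = 4.15
Population G: 1 + (0.26×2 + 0.23×1 + 0.51×4.15) = 3.8665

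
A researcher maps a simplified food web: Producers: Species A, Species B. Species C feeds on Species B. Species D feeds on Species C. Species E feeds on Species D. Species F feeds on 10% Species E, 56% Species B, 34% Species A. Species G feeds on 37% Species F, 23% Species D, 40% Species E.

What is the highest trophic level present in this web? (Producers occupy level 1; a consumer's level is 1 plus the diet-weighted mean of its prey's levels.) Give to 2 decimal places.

4.14

Species C: 1 + 1 = 2
Species D: 1 + 2 = 3
Species E: 1 + 3 = 4
Species F: 1 + (0.1×4 + 0.56×1 + 0.34×1) = 2.3
Species G: 1 + (0.37×2.3 + 0.23×3 + 0.4×4) = 4.141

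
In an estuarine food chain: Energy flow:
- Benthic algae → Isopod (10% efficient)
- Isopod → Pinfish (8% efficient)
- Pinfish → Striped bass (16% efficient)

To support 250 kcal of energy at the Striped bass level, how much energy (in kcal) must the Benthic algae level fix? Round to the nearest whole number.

195313 kcal

Cumulative transfer efficiency: 0.1 × 0.08 × 0.16 = 0.00128
Benthic algae energy = 250 / 0.00128 = 195313 kcal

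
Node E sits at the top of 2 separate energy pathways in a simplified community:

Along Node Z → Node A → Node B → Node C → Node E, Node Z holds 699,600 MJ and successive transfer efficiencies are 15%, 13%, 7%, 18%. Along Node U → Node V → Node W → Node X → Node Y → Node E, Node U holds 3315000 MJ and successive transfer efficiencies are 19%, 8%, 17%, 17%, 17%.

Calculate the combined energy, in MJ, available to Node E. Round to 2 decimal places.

Via Node Z: 699600 × 0.15 × 0.13 × 0.07 × 0.18 = 171.89172 MJ
Via Node U: 3315000 × 0.19 × 0.08 × 0.17 × 0.17 × 0.17 = 247.556244 MJ
Total at Node E: 171.89172 + 247.556244 = 419.447964 MJ

419.45 MJ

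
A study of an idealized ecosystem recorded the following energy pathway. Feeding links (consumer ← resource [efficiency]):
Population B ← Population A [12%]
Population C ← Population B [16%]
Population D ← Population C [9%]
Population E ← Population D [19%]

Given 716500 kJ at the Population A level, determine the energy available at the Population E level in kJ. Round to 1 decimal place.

235.2 kJ

Population B: 716500 × 0.12 = 85980 kJ
Population C: 85980 × 0.16 = 13756.8 kJ
Population D: 13756.8 × 0.09 = 1238.112 kJ
Population E: 1238.112 × 0.19 = 235.24128 kJ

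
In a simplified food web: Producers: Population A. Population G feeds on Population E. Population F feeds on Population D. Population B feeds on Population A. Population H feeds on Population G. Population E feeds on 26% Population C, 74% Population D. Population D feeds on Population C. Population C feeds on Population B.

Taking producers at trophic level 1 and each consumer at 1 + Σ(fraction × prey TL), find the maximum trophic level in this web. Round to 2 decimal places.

6.74

Population B: 1 + 1 = 2
Population C: 1 + 2 = 3
Population D: 1 + 3 = 4
Population E: 1 + (0.26×3 + 0.74×4) = 4.74
Population F: 1 + 4 = 5
Population G: 1 + 4.74 = 5.74
Population H: 1 + 5.74 = 6.74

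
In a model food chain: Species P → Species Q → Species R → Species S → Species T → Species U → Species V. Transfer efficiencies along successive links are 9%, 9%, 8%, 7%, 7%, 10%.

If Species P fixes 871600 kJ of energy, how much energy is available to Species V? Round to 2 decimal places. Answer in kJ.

Species Q: 871600 × 0.09 = 78444 kJ
Species R: 78444 × 0.09 = 7059.96 kJ
Species S: 7059.96 × 0.08 = 564.7968 kJ
Species T: 564.7968 × 0.07 = 39.535776 kJ
Species U: 39.535776 × 0.07 = 2.76750432 kJ
Species V: 2.76750432 × 0.1 = 0.276750432 kJ

0.28 kJ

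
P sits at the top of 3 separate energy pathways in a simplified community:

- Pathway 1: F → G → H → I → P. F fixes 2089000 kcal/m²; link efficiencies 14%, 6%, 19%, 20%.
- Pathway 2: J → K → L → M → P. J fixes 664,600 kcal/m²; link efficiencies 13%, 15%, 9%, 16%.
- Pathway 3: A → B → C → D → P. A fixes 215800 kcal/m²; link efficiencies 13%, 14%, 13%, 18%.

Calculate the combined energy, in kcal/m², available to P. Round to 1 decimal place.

Pathway 1: 2089000 × 0.14 × 0.06 × 0.19 × 0.2 = 666.8088 kcal/m²
Pathway 2: 664600 × 0.13 × 0.15 × 0.09 × 0.16 = 186.61968 kcal/m²
Pathway 3: 215800 × 0.13 × 0.14 × 0.13 × 0.18 = 91.904904 kcal/m²
Total at P: 666.8088 + 186.61968 + 91.904904 = 945.333384 kcal/m²

945.3 kcal/m²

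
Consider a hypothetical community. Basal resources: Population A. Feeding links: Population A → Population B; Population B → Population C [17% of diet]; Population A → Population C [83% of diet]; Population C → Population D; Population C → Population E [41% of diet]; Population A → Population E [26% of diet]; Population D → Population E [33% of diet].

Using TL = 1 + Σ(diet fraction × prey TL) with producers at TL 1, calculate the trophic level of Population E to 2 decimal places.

Population B: 1 + 1 = 2
Population C: 1 + (0.17×2 + 0.83×1) = 2.17
Population D: 1 + 2.17 = 3.17
Population E: 1 + (0.41×2.17 + 0.26×1 + 0.33×3.17) = 3.1958

3.20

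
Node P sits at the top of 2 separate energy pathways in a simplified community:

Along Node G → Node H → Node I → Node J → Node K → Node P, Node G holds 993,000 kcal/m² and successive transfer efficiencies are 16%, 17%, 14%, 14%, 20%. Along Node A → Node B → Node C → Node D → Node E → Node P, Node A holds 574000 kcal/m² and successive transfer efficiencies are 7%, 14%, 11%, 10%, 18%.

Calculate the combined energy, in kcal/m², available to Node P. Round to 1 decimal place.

117.0 kcal/m²

Via Node G: 993000 × 0.16 × 0.17 × 0.14 × 0.14 × 0.2 = 105.877632 kcal/m²
Via Node A: 574000 × 0.07 × 0.14 × 0.11 × 0.1 × 0.18 = 11.137896 kcal/m²
Total at Node P: 105.877632 + 11.137896 = 117.015528 kcal/m²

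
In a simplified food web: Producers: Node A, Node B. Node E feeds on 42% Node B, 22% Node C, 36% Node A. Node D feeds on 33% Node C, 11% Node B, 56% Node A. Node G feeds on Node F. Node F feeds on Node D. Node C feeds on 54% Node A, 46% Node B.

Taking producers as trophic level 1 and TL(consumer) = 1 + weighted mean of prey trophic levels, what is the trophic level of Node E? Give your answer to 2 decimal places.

2.22

Node C: 1 + (0.54×1 + 0.46×1) = 2
Node D: 1 + (0.33×2 + 0.11×1 + 0.56×1) = 2.33
Node E: 1 + (0.42×1 + 0.22×2 + 0.36×1) = 2.22
Node F: 1 + 2.33 = 3.33
Node G: 1 + 3.33 = 4.33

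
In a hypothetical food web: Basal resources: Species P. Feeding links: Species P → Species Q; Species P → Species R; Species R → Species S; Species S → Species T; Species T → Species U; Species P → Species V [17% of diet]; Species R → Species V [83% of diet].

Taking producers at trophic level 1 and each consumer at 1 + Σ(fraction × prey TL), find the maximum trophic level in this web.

Species Q: 1 + 1 = 2
Species R: 1 + 1 = 2
Species S: 1 + 2 = 3
Species T: 1 + 3 = 4
Species U: 1 + 4 = 5
Species V: 1 + (0.17×1 + 0.83×2) = 2.83

5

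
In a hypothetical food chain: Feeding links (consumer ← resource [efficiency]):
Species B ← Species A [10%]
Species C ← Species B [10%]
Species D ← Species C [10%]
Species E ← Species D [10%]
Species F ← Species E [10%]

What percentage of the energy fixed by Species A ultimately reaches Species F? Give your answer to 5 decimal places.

Product of link efficiencies: 0.1 × 0.1 × 0.1 × 0.1 × 0.1 = 0.00001
As a percentage: 0.00001 × 100 = 0.00100%

0.00100%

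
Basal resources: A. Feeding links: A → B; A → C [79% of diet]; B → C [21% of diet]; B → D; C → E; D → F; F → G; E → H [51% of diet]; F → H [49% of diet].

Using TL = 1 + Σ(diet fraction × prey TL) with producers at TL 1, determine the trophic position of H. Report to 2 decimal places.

4.60

B: 1 + 1 = 2
C: 1 + (0.79×1 + 0.21×2) = 2.21
D: 1 + 2 = 3
E: 1 + 2.21 = 3.21
F: 1 + 3 = 4
G: 1 + 4 = 5
H: 1 + (0.51×3.21 + 0.49×4) = 4.5971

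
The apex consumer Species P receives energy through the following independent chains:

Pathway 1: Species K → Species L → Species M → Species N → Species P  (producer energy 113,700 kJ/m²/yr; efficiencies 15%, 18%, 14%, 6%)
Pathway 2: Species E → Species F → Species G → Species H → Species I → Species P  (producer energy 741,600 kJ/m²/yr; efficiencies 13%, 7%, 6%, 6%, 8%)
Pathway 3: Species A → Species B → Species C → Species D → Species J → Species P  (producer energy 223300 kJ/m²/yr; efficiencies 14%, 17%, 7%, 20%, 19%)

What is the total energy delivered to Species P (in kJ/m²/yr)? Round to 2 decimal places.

Pathway 1: 113700 × 0.15 × 0.18 × 0.14 × 0.06 = 25.78716 kJ/m²/yr
Pathway 2: 741600 × 0.13 × 0.07 × 0.06 × 0.06 × 0.08 = 1.94358528 kJ/m²/yr
Pathway 3: 223300 × 0.14 × 0.17 × 0.07 × 0.2 × 0.19 = 14.1366764 kJ/m²/yr
Total at Species P: 25.78716 + 1.94358528 + 14.1366764 = 41.86742168 kJ/m²/yr

41.87 kJ/m²/yr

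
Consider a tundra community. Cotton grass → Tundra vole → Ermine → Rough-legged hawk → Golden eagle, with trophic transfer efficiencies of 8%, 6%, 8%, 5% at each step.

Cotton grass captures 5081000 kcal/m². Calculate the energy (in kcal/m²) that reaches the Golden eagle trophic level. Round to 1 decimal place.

Tundra vole: 5081000 × 0.08 = 406480 kcal/m²
Ermine: 406480 × 0.06 = 24388.8 kcal/m²
Rough-legged hawk: 24388.8 × 0.08 = 1951.104 kcal/m²
Golden eagle: 1951.104 × 0.05 = 97.5552 kcal/m²

97.6 kcal/m²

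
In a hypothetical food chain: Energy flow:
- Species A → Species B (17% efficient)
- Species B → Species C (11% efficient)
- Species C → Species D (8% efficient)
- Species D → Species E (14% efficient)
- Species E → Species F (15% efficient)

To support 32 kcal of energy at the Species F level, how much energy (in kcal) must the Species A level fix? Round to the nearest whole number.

Cumulative transfer efficiency: 0.17 × 0.11 × 0.08 × 0.14 × 0.15 = 0.000031416
Species A energy = 32 / 0.000031416 = 1018589 kcal

1018589 kcal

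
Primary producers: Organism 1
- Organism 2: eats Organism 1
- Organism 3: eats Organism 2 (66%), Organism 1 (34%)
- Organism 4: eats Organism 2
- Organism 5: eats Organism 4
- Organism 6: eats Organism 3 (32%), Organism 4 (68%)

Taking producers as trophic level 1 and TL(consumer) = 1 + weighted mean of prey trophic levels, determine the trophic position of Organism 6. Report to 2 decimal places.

3.89

Organism 2: 1 + 1 = 2
Organism 3: 1 + (0.66×2 + 0.34×1) = 2.66
Organism 4: 1 + 2 = 3
Organism 5: 1 + 3 = 4
Organism 6: 1 + (0.32×2.66 + 0.68×3) = 3.8912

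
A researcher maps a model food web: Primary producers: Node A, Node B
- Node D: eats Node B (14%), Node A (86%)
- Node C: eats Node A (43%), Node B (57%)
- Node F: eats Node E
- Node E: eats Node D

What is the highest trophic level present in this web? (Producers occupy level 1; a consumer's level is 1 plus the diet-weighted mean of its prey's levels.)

Node C: 1 + (0.43×1 + 0.57×1) = 2
Node D: 1 + (0.14×1 + 0.86×1) = 2
Node E: 1 + 2 = 3
Node F: 1 + 3 = 4

4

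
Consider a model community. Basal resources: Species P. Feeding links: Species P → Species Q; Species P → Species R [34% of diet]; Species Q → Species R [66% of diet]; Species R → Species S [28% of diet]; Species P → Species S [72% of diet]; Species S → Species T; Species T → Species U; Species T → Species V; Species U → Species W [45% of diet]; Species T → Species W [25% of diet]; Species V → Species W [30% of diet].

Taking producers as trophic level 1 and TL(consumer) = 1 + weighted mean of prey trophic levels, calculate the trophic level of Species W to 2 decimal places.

5.21

Species Q: 1 + 1 = 2
Species R: 1 + (0.34×1 + 0.66×2) = 2.66
Species S: 1 + (0.28×2.66 + 0.72×1) = 2.4648
Species T: 1 + 2.4648 = 3.4648
Species U: 1 + 3.4648 = 4.4648
Species V: 1 + 3.4648 = 4.4648
Species W: 1 + (0.45×4.4648 + 0.25×3.4648 + 0.3×4.4648) = 5.2148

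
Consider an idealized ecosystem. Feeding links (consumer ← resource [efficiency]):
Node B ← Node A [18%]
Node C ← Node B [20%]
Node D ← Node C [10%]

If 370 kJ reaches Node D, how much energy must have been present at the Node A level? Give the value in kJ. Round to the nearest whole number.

Cumulative transfer efficiency: 0.18 × 0.2 × 0.1 = 0.0036
Node A energy = 370 / 0.0036 = 102778 kJ

102778 kJ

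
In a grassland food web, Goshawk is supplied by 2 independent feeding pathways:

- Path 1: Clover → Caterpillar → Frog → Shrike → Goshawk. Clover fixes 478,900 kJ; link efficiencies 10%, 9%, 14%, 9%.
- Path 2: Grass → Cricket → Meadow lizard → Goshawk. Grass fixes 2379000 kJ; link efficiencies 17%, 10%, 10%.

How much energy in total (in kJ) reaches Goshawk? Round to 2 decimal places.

4098.61 kJ

Path 1: 478900 × 0.1 × 0.09 × 0.14 × 0.09 = 54.30726 kJ
Path 2: 2379000 × 0.17 × 0.1 × 0.1 = 4044.3 kJ
Total at Goshawk: 54.30726 + 4044.3 = 4098.60726 kJ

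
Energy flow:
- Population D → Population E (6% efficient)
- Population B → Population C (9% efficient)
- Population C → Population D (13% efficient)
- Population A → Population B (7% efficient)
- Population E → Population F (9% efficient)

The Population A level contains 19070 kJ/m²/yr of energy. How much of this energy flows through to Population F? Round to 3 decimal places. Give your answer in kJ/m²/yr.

0.084 kJ/m²/yr

Population B: 19070 × 0.07 = 1334.9 kJ/m²/yr
Population C: 1334.9 × 0.09 = 120.141 kJ/m²/yr
Population D: 120.141 × 0.13 = 15.61833 kJ/m²/yr
Population E: 15.61833 × 0.06 = 0.9370998 kJ/m²/yr
Population F: 0.9370998 × 0.09 = 0.084338982 kJ/m²/yr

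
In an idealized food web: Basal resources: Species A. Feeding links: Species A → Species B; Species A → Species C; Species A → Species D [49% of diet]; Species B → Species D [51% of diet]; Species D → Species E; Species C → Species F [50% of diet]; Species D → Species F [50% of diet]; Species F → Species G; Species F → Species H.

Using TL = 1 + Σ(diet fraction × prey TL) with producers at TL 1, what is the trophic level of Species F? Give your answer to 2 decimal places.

3.26

Species B: 1 + 1 = 2
Species C: 1 + 1 = 2
Species D: 1 + (0.49×1 + 0.51×2) = 2.51
Species E: 1 + 2.51 = 3.51
Species F: 1 + (0.5×2 + 0.5×2.51) = 3.255
Species G: 1 + 3.255 = 4.255
Species H: 1 + 3.255 = 4.255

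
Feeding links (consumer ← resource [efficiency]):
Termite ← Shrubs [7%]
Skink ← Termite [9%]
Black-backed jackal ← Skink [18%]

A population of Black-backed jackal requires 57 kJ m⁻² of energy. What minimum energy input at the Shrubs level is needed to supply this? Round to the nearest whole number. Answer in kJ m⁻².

50265 kJ m⁻²

Cumulative transfer efficiency: 0.07 × 0.09 × 0.18 = 0.001134
Shrubs energy = 57 / 0.001134 = 50265 kJ m⁻²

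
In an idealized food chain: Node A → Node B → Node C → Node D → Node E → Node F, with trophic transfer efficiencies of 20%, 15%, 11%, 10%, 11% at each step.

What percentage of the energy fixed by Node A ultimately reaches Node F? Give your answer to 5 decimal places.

Product of link efficiencies: 0.2 × 0.15 × 0.11 × 0.1 × 0.11 = 0.0000363
As a percentage: 0.0000363 × 100 = 0.00363%

0.00363%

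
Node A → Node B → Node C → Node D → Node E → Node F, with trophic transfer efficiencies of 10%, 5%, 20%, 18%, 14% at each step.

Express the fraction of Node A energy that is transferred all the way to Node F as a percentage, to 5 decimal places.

Product of link efficiencies: 0.1 × 0.05 × 0.2 × 0.18 × 0.14 = 0.0000252
As a percentage: 0.0000252 × 100 = 0.00252%

0.00252%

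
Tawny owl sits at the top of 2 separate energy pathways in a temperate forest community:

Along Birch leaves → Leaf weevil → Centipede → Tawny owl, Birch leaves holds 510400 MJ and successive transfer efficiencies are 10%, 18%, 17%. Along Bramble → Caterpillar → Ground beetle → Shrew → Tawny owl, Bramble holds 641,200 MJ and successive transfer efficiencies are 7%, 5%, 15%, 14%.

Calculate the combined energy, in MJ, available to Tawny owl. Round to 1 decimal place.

1609.0 MJ

Via Birch leaves: 510400 × 0.1 × 0.18 × 0.17 = 1561.824 MJ
Via Bramble: 641200 × 0.07 × 0.05 × 0.15 × 0.14 = 47.1282 MJ
Total at Tawny owl: 1561.824 + 47.1282 = 1608.9522 MJ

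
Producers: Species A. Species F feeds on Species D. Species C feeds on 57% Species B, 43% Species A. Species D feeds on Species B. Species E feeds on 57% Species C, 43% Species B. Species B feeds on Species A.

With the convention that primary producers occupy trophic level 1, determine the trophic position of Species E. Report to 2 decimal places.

Species B: 1 + 1 = 2
Species C: 1 + (0.57×2 + 0.43×1) = 2.57
Species D: 1 + 2 = 3
Species E: 1 + (0.57×2.57 + 0.43×2) = 3.3249
Species F: 1 + 3 = 4

3.32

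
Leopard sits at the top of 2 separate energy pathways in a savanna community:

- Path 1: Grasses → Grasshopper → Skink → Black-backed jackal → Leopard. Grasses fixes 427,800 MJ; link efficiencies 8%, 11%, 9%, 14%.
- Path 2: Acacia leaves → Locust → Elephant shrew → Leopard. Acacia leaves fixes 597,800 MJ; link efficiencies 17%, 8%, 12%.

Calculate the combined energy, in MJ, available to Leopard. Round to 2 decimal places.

Path 1: 427800 × 0.08 × 0.11 × 0.09 × 0.14 = 47.434464 MJ
Path 2: 597800 × 0.17 × 0.08 × 0.12 = 975.6096 MJ
Total at Leopard: 47.434464 + 975.6096 = 1023.044064 MJ

1023.04 MJ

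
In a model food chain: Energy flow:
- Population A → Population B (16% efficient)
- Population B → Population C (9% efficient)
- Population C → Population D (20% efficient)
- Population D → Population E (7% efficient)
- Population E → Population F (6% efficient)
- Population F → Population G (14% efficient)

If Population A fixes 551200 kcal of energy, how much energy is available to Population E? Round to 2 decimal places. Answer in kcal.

111.12 kcal

Population B: 551200 × 0.16 = 88192 kcal
Population C: 88192 × 0.09 = 7937.28 kcal
Population D: 7937.28 × 0.2 = 1587.456 kcal
Population E: 1587.456 × 0.07 = 111.12192 kcal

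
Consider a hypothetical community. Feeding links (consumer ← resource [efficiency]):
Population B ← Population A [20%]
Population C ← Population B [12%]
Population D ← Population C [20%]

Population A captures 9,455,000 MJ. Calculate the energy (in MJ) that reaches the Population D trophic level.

45384 MJ

Population B: 9455000 × 0.2 = 1891000 MJ
Population C: 1891000 × 0.12 = 226920 MJ
Population D: 226920 × 0.2 = 45384 MJ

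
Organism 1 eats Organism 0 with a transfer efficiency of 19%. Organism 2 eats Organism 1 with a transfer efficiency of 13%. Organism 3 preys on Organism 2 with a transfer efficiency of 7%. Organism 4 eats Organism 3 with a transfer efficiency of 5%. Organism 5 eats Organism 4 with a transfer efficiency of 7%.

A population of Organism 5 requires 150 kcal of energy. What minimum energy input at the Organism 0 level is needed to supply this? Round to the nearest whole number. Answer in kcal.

Cumulative transfer efficiency: 0.19 × 0.13 × 0.07 × 0.05 × 0.07 = 0.0000060515
Organism 0 energy = 150 / 0.0000060515 = 24787243 kcal

24787243 kcal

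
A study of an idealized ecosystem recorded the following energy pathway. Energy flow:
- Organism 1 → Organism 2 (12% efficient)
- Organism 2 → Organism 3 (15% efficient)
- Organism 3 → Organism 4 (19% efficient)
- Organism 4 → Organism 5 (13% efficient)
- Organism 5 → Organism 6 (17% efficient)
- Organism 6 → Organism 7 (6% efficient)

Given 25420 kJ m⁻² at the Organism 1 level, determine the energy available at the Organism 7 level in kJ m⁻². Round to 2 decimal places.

Organism 2: 25420 × 0.12 = 3050.4 kJ m⁻²
Organism 3: 3050.4 × 0.15 = 457.56 kJ m⁻²
Organism 4: 457.56 × 0.19 = 86.9364 kJ m⁻²
Organism 5: 86.9364 × 0.13 = 11.301732 kJ m⁻²
Organism 6: 11.301732 × 0.17 = 1.92129444 kJ m⁻²
Organism 7: 1.92129444 × 0.06 = 0.1152776664 kJ m⁻²

0.12 kJ m⁻²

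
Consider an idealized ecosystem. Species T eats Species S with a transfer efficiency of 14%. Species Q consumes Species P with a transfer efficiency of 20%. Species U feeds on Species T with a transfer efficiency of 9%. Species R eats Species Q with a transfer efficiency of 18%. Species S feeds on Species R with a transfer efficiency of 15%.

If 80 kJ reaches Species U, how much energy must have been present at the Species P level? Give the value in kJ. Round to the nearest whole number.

Cumulative transfer efficiency: 0.2 × 0.18 × 0.15 × 0.14 × 0.09 = 0.00006804
Species P energy = 80 / 0.00006804 = 1175779 kJ

1175779 kJ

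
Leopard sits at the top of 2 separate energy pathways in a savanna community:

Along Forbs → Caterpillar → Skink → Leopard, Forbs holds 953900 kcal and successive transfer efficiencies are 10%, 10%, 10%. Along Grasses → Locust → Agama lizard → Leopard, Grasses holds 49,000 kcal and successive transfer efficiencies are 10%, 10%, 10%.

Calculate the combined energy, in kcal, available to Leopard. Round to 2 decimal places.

1002.90 kcal

Via Forbs: 953900 × 0.1 × 0.1 × 0.1 = 953.9 kcal
Via Grasses: 49000 × 0.1 × 0.1 × 0.1 = 49 kcal
Total at Leopard: 953.9 + 49 = 1002.9 kcal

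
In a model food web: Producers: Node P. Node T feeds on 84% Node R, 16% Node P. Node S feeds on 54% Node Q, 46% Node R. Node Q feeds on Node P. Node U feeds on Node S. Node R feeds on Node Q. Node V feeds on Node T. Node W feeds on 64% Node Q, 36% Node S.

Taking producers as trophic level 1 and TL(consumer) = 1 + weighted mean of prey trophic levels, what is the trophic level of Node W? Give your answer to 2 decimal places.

3.53

Node Q: 1 + 1 = 2
Node R: 1 + 2 = 3
Node S: 1 + (0.54×2 + 0.46×3) = 3.46
Node T: 1 + (0.84×3 + 0.16×1) = 3.68
Node U: 1 + 3.46 = 4.46
Node V: 1 + 3.68 = 4.68
Node W: 1 + (0.64×2 + 0.36×3.46) = 3.5256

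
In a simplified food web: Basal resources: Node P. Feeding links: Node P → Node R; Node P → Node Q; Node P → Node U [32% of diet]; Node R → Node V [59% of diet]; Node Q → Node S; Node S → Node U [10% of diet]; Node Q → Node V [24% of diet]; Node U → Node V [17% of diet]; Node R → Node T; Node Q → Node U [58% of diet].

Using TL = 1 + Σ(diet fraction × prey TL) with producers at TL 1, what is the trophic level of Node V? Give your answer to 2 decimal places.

3.13

Node Q: 1 + 1 = 2
Node R: 1 + 1 = 2
Node S: 1 + 2 = 3
Node T: 1 + 2 = 3
Node U: 1 + (0.58×2 + 0.1×3 + 0.32×1) = 2.78
Node V: 1 + (0.17×2.78 + 0.24×2 + 0.59×2) = 3.1326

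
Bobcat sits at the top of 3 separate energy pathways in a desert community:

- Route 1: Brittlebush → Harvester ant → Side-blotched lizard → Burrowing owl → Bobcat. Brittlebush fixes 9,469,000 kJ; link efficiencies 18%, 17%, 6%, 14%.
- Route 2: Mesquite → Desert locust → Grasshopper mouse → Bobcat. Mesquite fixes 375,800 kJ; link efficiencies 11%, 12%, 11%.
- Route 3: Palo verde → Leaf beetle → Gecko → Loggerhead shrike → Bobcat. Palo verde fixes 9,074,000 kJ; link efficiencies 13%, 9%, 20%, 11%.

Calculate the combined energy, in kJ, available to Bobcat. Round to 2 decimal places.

5315.22 kJ

Route 1: 9469000 × 0.18 × 0.17 × 0.06 × 0.14 = 2433.91176 kJ
Route 2: 375800 × 0.11 × 0.12 × 0.11 = 545.6616 kJ
Route 3: 9074000 × 0.13 × 0.09 × 0.2 × 0.11 = 2335.6476 kJ
Total at Bobcat: 2433.91176 + 545.6616 + 2335.6476 = 5315.22096 kJ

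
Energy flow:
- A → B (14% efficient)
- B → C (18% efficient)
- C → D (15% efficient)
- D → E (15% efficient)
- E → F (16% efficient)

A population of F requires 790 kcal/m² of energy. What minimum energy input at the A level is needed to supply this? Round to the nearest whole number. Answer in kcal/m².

8708113 kcal/m²

Cumulative transfer efficiency: 0.14 × 0.18 × 0.15 × 0.15 × 0.16 = 0.00009072
A energy = 790 / 0.00009072 = 8708113 kcal/m²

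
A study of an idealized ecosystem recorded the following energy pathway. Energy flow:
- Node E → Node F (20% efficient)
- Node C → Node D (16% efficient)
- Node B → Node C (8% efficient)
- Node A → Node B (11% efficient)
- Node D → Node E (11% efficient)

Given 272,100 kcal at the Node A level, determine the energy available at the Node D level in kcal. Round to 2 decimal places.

Node B: 272100 × 0.11 = 29931 kcal
Node C: 29931 × 0.08 = 2394.48 kcal
Node D: 2394.48 × 0.16 = 383.1168 kcal

383.12 kcal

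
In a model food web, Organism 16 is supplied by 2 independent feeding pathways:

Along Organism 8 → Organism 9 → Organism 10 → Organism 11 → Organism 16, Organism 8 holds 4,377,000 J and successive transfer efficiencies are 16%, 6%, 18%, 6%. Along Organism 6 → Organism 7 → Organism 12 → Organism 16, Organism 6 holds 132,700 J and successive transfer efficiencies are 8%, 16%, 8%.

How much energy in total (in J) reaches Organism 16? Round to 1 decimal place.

589.7 J

Via Organism 8: 4377000 × 0.16 × 0.06 × 0.18 × 0.06 = 453.80736 J
Via Organism 6: 132700 × 0.08 × 0.16 × 0.08 = 135.8848 J
Total at Organism 16: 453.80736 + 135.8848 = 589.69216 J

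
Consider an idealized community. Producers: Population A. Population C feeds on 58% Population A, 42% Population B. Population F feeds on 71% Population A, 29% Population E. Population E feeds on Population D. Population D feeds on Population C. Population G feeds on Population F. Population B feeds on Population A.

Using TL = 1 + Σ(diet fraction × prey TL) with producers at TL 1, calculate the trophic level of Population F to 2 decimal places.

Population B: 1 + 1 = 2
Population C: 1 + (0.58×1 + 0.42×2) = 2.42
Population D: 1 + 2.42 = 3.42
Population E: 1 + 3.42 = 4.42
Population F: 1 + (0.71×1 + 0.29×4.42) = 2.9918
Population G: 1 + 2.9918 = 3.9918

2.99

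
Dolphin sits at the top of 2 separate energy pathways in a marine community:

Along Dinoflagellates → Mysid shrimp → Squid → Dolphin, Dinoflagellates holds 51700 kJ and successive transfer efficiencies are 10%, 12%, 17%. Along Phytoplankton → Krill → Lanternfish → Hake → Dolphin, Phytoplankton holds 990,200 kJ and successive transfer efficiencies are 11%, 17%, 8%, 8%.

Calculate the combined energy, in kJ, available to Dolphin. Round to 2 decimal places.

Via Dinoflagellates: 51700 × 0.1 × 0.12 × 0.17 = 105.468 kJ
Via Phytoplankton: 990200 × 0.11 × 0.17 × 0.08 × 0.08 = 118.507136 kJ
Total at Dolphin: 105.468 + 118.507136 = 223.975136 kJ

223.98 kJ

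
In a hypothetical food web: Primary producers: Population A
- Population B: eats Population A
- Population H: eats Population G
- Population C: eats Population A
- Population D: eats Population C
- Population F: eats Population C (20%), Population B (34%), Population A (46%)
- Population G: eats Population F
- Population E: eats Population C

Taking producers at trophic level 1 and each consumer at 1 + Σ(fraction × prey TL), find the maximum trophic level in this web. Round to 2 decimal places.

4.54

Population B: 1 + 1 = 2
Population C: 1 + 1 = 2
Population D: 1 + 2 = 3
Population E: 1 + 2 = 3
Population F: 1 + (0.2×2 + 0.34×2 + 0.46×1) = 2.54
Population G: 1 + 2.54 = 3.54
Population H: 1 + 3.54 = 4.54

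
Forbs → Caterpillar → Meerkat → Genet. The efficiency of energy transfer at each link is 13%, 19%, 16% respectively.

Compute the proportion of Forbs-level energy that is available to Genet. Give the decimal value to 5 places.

Product of link efficiencies: 0.13 × 0.19 × 0.16 = 0.003952

0.00395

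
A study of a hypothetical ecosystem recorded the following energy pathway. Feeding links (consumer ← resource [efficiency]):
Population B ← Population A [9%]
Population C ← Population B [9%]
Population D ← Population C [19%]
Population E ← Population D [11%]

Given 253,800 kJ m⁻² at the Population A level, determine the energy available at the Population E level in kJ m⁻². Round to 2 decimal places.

42.97 kJ m⁻²

Population B: 253800 × 0.09 = 22842 kJ m⁻²
Population C: 22842 × 0.09 = 2055.78 kJ m⁻²
Population D: 2055.78 × 0.19 = 390.5982 kJ m⁻²
Population E: 390.5982 × 0.11 = 42.965802 kJ m⁻²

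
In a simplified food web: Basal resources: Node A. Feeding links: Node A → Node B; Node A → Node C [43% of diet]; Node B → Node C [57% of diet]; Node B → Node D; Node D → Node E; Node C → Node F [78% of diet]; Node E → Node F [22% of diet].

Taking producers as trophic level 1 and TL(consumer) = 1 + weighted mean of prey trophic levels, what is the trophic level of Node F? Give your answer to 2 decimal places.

3.88

Node B: 1 + 1 = 2
Node C: 1 + (0.43×1 + 0.57×2) = 2.57
Node D: 1 + 2 = 3
Node E: 1 + 3 = 4
Node F: 1 + (0.78×2.57 + 0.22×4) = 3.8846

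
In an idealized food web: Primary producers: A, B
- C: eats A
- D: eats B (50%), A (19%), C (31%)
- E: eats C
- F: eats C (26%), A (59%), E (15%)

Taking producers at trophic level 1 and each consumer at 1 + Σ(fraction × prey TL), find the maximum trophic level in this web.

3

C: 1 + 1 = 2
D: 1 + (0.5×1 + 0.19×1 + 0.31×2) = 2.31
E: 1 + 2 = 3
F: 1 + (0.26×2 + 0.59×1 + 0.15×3) = 2.56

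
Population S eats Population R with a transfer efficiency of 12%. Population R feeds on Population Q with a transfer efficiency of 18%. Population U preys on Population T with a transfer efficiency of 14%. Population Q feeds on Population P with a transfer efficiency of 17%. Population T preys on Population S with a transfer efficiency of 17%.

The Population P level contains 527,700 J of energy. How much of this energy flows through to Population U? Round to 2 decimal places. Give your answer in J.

Population Q: 527700 × 0.17 = 89709 J
Population R: 89709 × 0.18 = 16147.62 J
Population S: 16147.62 × 0.12 = 1937.7144 J
Population T: 1937.7144 × 0.17 = 329.411448 J
Population U: 329.411448 × 0.14 = 46.11760272 J

46.12 J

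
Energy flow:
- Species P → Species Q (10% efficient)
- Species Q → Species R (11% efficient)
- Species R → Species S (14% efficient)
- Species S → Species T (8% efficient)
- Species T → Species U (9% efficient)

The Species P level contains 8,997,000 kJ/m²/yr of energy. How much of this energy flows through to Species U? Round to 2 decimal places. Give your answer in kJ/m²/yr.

Species Q: 8997000 × 0.1 = 899700 kJ/m²/yr
Species R: 899700 × 0.11 = 98967 kJ/m²/yr
Species S: 98967 × 0.14 = 13855.38 kJ/m²/yr
Species T: 13855.38 × 0.08 = 1108.4304 kJ/m²/yr
Species U: 1108.4304 × 0.09 = 99.758736 kJ/m²/yr

99.76 kJ/m²/yr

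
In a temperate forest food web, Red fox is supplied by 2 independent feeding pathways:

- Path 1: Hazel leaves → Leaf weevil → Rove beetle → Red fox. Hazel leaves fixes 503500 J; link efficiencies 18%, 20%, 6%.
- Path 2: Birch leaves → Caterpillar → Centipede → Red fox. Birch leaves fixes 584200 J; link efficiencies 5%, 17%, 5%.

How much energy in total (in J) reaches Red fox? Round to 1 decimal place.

1335.8 J

Path 1: 503500 × 0.18 × 0.2 × 0.06 = 1087.56 J
Path 2: 584200 × 0.05 × 0.17 × 0.05 = 248.285 J
Total at Red fox: 1087.56 + 248.285 = 1335.845 J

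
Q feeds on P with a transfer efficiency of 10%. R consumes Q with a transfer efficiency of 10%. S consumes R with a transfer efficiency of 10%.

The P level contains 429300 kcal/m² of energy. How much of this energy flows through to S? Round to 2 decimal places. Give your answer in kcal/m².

Q: 429300 × 0.1 = 42930 kcal/m²
R: 42930 × 0.1 = 4293 kcal/m²
S: 4293 × 0.1 = 429.3 kcal/m²

429.30 kcal/m²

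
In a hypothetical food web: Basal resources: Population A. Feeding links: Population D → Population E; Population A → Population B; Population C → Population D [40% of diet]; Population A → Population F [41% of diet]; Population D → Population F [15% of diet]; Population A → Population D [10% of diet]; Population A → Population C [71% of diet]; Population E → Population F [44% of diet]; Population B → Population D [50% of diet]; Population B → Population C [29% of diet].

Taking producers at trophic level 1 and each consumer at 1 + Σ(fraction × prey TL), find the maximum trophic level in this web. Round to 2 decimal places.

4.02

Population B: 1 + 1 = 2
Population C: 1 + (0.71×1 + 0.29×2) = 2.29
Population D: 1 + (0.4×2.29 + 0.1×1 + 0.5×2) = 3.016
Population E: 1 + 3.016 = 4.016
Population F: 1 + (0.15×3.016 + 0.41×1 + 0.44×4.016) = 3.62944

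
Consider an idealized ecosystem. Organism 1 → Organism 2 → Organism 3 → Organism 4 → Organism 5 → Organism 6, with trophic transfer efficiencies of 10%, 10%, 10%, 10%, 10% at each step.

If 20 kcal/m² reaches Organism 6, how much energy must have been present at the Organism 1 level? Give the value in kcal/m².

Cumulative transfer efficiency: 0.1 × 0.1 × 0.1 × 0.1 × 0.1 = 0.00001
Organism 1 energy = 20 / 0.00001 = 2000000 kcal/m²

2000000 kcal/m²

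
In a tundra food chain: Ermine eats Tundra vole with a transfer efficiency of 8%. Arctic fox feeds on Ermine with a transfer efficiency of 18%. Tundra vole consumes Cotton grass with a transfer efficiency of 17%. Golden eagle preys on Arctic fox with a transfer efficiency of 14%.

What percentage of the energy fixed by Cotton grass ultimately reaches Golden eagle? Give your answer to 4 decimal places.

Product of link efficiencies: 0.17 × 0.08 × 0.18 × 0.14 = 0.00034272
As a percentage: 0.00034272 × 100 = 0.0343%

0.0343%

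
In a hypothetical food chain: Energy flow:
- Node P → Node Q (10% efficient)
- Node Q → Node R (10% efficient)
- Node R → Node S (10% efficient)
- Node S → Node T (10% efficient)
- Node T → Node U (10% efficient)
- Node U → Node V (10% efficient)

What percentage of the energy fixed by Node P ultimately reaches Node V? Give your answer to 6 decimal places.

0.000100%

Product of link efficiencies: 0.1 × 0.1 × 0.1 × 0.1 × 0.1 × 0.1 = 0.000001
As a percentage: 0.000001 × 100 = 0.000100%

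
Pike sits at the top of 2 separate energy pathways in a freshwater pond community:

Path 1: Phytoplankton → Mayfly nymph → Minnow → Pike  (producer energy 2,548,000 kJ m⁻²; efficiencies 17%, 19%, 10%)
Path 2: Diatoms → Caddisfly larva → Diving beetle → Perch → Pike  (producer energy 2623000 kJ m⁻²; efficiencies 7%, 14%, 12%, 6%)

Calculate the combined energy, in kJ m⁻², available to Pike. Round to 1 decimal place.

8415.1 kJ m⁻²

Path 1: 2548000 × 0.17 × 0.19 × 0.1 = 8230.04 kJ m⁻²
Path 2: 2623000 × 0.07 × 0.14 × 0.12 × 0.06 = 185.07888 kJ m⁻²
Total at Pike: 8230.04 + 185.07888 = 8415.11888 kJ m⁻²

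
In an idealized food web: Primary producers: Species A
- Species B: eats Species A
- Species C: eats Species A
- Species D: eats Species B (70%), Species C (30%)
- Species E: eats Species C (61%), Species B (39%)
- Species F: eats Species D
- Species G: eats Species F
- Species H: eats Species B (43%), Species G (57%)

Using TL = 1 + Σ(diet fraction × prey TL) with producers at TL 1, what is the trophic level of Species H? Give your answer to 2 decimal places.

4.71

Species B: 1 + 1 = 2
Species C: 1 + 1 = 2
Species D: 1 + (0.7×2 + 0.3×2) = 3
Species E: 1 + (0.61×2 + 0.39×2) = 3
Species F: 1 + 3 = 4
Species G: 1 + 4 = 5
Species H: 1 + (0.43×2 + 0.57×5) = 4.71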